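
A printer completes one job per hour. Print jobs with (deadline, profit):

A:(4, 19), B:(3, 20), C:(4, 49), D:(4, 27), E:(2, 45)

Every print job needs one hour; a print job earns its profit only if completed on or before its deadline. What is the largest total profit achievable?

141

Sort by profit descending; place each in the latest free slot ≤ its deadline.
Profit order: C=49 E=45 D=27 B=20 A=19
Assign: C→slot 4, E→slot 2, D→slot 3, B→slot 1, A skipped.
Slots: [1:B] [2:E] [3:D] [4:C]
Profit = 20 + 45 + 27 + 49 = 141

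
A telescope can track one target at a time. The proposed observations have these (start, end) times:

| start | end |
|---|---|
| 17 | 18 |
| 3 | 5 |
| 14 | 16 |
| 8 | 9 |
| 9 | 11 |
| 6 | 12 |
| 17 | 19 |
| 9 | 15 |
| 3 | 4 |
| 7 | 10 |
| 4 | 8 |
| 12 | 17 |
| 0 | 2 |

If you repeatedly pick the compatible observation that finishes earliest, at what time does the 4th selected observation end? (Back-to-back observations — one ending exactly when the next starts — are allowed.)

Sorted by end: (0,2)  (3,4)  (3,5)  (4,8)  (8,9)  (7,10)  (9,11)  (6,12)  (9,15)  (14,16)  (12,17)  (17,18)  (17,19)
take (0,2); take (3,4); skip (3,5); take (4,8); take (8,9); take (9,11); take (14,16); take (17,18); skip (17,19).
Selected: (0,2) (3,4) (4,8) (8,9) (9,11) (14,16) (17,18)

9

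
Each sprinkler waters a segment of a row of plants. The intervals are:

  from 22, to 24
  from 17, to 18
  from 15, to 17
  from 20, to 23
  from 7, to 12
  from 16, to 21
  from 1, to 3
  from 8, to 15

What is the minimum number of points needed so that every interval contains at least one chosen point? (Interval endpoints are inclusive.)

4

Process intervals by earliest right end; each time one isn't hit yet, stab at its right endpoint.
Sorted: [1,3] [7,12] [8,15] [15,17] [17,18] [16,21] [20,23] [22,24]
{[1,3]} hit by 3; {[7,12],[8,15]} hit by 12; {[15,17],[17,18],[16,21]} hit by 17; {[20,23],[22,24]} hit by 23.
Points: 3, 12, 17, 23 (4 total).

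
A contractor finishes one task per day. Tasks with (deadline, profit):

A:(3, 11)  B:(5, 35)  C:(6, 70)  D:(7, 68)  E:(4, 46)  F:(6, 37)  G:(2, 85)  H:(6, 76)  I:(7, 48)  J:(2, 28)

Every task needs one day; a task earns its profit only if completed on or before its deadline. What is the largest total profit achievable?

430

Sort by profit descending; place each in the latest free slot ≤ its deadline.
By profit: G(d2,85), H(d6,76), C(d6,70), D(d7,68), I(d7,48), E(d4,46), F(d6,37), B(d5,35), J(d2,28), A(d3,11)
G→slot 2; H→slot 6; C→slot 5; D→slot 7; I→slot 4; E→slot 3; F→slot 1; B skipped; J skipped; A skipped.
Profit = 37 + 85 + 46 + 48 + 70 + 76 + 68 = 430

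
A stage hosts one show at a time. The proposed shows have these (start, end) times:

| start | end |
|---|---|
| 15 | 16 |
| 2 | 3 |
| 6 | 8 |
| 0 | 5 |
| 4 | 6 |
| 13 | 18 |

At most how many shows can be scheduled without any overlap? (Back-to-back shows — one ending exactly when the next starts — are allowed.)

Greedy by earliest finish: after sorting by end time, pick each interval compatible with the last pick.
Sorted by end: (2,3)  (0,5)  (4,6)  (6,8)  (15,16)  (13,18)
take (2,3); take (4,6); take (6,8); take (15,16); skip (13,18).
Selected 4 shows.

4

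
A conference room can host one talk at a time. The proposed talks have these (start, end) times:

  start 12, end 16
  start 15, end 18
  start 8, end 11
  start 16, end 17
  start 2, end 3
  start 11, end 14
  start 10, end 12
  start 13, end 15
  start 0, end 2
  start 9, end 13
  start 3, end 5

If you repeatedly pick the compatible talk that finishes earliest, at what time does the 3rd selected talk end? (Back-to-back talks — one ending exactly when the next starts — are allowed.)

5

Sorted by end: (0,2)  (2,3)  (3,5)  (8,11)  (10,12)  (9,13)  (11,14)  (13,15)  (12,16)  (16,17)  (15,18)
take (0,2); take (2,3); take (3,5); take (8,11); skip (9,13); take (11,14); take (16,17); skip (15,18).
Selected: (0,2) (2,3) (3,5) (8,11) (11,14) (16,17)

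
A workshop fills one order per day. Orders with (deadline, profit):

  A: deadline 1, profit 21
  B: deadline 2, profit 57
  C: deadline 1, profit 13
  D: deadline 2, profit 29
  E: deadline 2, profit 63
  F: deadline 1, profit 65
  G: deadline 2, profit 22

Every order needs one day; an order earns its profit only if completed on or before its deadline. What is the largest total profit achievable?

128

Take jobs in profit order; each goes to the latest open slot no later than its deadline.
By profit: F(d1,65), E(d2,63), B(d2,57), D(d2,29), G(d2,22), A(d1,21), C(d1,13)
F→slot 1; E→slot 2; B skipped; D skipped; G skipped; A skipped; C skipped.
Profit = 65 + 63 = 128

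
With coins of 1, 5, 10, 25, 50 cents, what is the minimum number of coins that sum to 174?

9

174 − 3×50→24 − 2×10→4 − 4×1→0
Total coins = 3 + 2 + 4 = 9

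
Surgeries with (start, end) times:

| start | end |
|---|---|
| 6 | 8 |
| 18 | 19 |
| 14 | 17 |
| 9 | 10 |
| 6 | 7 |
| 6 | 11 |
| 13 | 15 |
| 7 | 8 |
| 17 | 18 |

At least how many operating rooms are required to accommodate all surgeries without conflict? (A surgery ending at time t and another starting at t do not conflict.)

3

Count concurrent intervals with a sweep; the peak is the room count.
starts: [6, 6, 6, 7, 9, 13, 14, 17, 18]
ends:   [7, 8, 8, 10, 11, 15, 17, 18, 19]
s6→1 s6→2 s6→3  — peak 3.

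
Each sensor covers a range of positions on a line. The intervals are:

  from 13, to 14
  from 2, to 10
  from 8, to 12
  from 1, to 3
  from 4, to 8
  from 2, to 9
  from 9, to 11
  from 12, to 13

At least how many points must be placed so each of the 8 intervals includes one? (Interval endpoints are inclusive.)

Process intervals by earliest right end; each time one isn't hit yet, stab at its right endpoint.
Sorted: [1,3] [4,8] [2,9] [2,10] [9,11] [8,12] [12,13] [13,14]
{[1,3]} hit by 3; {[4,8],[2,9],[2,10]} hit by 8; {[9,11],[8,12]} hit by 11; {[12,13],[13,14]} hit by 13.
Points: 3, 8, 11, 13 (4 total).

4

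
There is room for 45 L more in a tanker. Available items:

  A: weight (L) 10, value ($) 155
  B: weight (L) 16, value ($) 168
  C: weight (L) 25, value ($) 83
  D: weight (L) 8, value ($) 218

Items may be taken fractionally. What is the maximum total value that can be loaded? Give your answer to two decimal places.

577.52

Sort by value per unit weight and fill in that order.
Order: D (218/8=27.25) > A (155/10=15.50) > B (168/16=10.50) > C (83/25=3.32)
Fill: take D (8 @ 218) → take A (10 @ 155) → take B (16 @ 168) → take 11/25 of C → 36.52; 45/45 used.
Total value = 577.52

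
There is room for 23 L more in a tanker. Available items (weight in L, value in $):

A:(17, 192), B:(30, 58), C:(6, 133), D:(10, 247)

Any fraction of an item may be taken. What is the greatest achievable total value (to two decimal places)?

Sort by value per unit weight and fill in that order.
Order: D (247/10=24.70) > C (133/6=22.17) > A (192/17=11.29) > B (58/30=1.93)
Fill: take D (10 @ 247) → take C (6 @ 133) → take 7/17 of A → 79.06; 23/23 used.
Total value = 459.06

459.06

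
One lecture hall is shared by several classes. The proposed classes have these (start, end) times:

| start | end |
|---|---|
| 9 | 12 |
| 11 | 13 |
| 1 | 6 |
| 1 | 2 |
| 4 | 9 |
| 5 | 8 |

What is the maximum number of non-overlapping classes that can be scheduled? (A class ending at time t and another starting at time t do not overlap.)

3

Order by finish time; keep every interval that doesn't clash with the previous kept one.
Sorted by end: (1,2)  (1,6)  (5,8)  (4,9)  (9,12)  (11,13)
take (1,2); take (5,8); take (9,12); skip (11,13).
Selected 3 classes.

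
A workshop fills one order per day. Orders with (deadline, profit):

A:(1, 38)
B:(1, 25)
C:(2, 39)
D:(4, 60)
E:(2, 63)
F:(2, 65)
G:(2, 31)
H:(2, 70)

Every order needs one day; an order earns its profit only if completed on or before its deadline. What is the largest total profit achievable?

Profit order: H=70 F=65 E=63 D=60 C=39 A=38 G=31 B=25
Assign: H→slot 2, F→slot 1, E skipped, D→slot 4, C skipped, A skipped, G skipped, B skipped.
Slots: [1:F] [2:H] [4:D]
Profit = 65 + 70 + 60 = 195

195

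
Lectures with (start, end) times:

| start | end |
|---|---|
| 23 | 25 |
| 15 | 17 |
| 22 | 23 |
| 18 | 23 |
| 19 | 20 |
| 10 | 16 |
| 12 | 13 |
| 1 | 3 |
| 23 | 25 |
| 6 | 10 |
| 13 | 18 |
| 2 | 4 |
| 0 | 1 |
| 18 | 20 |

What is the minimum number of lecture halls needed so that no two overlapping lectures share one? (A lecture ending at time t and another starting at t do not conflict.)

3

The answer is the maximum number of intervals overlapping at any instant.
Events (time:±→running): 0:+→1 1:-→0 1:+→1 2:+→2 3:-→1 4:-→0 6:+→1 10:-→0 10:+→1 12:+→2 13:-→1 13:+→2 15:+→3 … peak 3.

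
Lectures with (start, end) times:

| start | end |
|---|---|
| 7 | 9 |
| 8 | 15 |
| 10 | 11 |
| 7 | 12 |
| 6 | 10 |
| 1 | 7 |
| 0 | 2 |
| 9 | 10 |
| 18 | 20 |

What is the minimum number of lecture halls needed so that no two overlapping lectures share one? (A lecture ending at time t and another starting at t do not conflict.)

Count concurrent intervals with a sweep; the peak is the room count.
starts: [0, 1, 6, 7, 7, 8, 9, 10, 18]
ends:   [2, 7, 9, 10, 10, 11, 12, 15, 20]
s0→1 s1→2 e2→1 s6→2 e7→1 s7→2 s7→3 s8→4  — peak 4.

4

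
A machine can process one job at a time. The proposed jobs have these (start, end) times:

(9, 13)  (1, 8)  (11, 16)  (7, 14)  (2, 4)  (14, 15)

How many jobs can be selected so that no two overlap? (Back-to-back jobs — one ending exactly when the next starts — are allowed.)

By end time: (2,4), (1,8), (9,13), (7,14), (14,15), (11,16).
Pick (2,4); next start ≥ 4 → (9,13); next start ≥ 13 → (14,15).
Selected 3 jobs.

3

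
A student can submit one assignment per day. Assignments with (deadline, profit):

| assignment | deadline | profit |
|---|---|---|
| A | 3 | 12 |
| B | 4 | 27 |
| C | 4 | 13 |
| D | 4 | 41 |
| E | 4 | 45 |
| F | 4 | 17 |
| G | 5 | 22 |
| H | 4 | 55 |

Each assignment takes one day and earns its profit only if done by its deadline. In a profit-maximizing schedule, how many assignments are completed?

Sort by profit descending; place each in the latest free slot ≤ its deadline.
By profit: H(d4,55), E(d4,45), D(d4,41), B(d4,27), G(d5,22), F(d4,17), C(d4,13), A(d3,12)
H→slot 4; E→slot 3; D→slot 2; B→slot 1; G→slot 5; F skipped; C skipped; A skipped.
5 of 8 scheduled.

5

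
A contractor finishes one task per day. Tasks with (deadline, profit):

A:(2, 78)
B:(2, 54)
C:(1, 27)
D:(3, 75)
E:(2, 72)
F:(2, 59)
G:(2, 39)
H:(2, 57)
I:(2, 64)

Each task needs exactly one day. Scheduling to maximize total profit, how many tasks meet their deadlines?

Take jobs in profit order; each goes to the latest open slot no later than its deadline.
Profit order: A=78 D=75 E=72 I=64 F=59 H=57 B=54 G=39 C=27
Assign: A→slot 2, D→slot 3, E→slot 1, I skipped, F skipped, H skipped, B skipped, G skipped, C skipped.
Slots: [1:E] [2:A] [3:D]
3 of 9 scheduled.

3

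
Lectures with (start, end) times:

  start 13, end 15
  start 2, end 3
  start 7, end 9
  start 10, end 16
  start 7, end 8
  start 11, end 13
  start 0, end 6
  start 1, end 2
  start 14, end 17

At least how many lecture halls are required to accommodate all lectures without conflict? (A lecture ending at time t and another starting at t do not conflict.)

3

The answer is the maximum number of intervals overlapping at any instant.
Events (time:±→running): 0:+→1 1:+→2 2:-→1 2:+→2 3:-→1 6:-→0 7:+→1 7:+→2 8:-→1 9:-→0 10:+→1 11:+→2 13:-→1 13:+→2 14:+→3 … peak 3.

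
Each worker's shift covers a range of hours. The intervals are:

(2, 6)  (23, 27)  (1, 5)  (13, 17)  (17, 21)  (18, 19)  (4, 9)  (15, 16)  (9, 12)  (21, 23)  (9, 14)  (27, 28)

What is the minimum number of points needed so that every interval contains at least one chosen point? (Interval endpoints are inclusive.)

6

By right end: [1,5]  [2,6]  [4,9]  [9,12]  [9,14]  [15,16]  [13,17]  [18,19]  [17,21]  [21,23]  [23,27]  [27,28]
[1,5] uncovered → point at 5; [9,12] uncovered → point at 12; [15,16] uncovered → point at 16; [18,19] uncovered → point at 19; [21,23] uncovered → point at 23; [27,28] uncovered → point at 28.
Points: 5, 12, 16, 19, 23, 28 (6 total).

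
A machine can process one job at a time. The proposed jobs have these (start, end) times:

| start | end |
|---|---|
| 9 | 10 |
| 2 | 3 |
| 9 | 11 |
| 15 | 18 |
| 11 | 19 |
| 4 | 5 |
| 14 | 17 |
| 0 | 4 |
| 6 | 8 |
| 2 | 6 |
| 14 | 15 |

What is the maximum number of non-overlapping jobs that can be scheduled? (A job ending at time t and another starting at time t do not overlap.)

Sort by end time and greedily take each interval whose start is ≥ the last chosen end.
Sorted by end: (2,3)  (0,4)  (4,5)  (2,6)  (6,8)  (9,10)  (9,11)  (14,15)  (14,17)  (15,18)  (11,19)
take (2,3); take (4,5); skip (2,6); take (6,8); take (9,10); take (14,15); skip (14,17); take (15,18).
Selected 6 jobs.

6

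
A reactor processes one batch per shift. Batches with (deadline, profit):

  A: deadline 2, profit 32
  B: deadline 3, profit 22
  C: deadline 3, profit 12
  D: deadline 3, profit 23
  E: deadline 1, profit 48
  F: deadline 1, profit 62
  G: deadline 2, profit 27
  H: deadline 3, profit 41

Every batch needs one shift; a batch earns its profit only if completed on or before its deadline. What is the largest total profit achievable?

135

By profit: F(d1,62), E(d1,48), H(d3,41), A(d2,32), G(d2,27), D(d3,23), B(d3,22), C(d3,12)
F→slot 1; E skipped; H→slot 3; A→slot 2; G skipped; D skipped; B skipped; C skipped.
Profit = 62 + 32 + 41 = 135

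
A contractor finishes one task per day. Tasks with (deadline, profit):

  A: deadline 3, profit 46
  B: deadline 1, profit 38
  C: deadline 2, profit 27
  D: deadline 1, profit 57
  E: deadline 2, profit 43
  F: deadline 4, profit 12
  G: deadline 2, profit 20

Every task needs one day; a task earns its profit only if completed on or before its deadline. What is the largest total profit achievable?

Sort by profit descending; place each in the latest free slot ≤ its deadline.
By profit: D(d1,57), A(d3,46), E(d2,43), B(d1,38), C(d2,27), G(d2,20), F(d4,12)
D→slot 1; A→slot 3; E→slot 2; B skipped; C skipped; G skipped; F→slot 4.
Profit = 57 + 43 + 46 + 12 = 158

158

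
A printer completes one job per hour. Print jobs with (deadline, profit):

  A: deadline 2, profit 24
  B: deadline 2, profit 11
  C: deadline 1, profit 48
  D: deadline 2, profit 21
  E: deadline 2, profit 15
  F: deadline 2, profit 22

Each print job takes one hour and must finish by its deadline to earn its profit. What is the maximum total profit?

Profit order: C=48 A=24 F=22 D=21 E=15 B=11
Assign: C→slot 1, A→slot 2, F skipped, D skipped, E skipped, B skipped.
Slots: [1:C] [2:A]
Profit = 48 + 24 = 72

72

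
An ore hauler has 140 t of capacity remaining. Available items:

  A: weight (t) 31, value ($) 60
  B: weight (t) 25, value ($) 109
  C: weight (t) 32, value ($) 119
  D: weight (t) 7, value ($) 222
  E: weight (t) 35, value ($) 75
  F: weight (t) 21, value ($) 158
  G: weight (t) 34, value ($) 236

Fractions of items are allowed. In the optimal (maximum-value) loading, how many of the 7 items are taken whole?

Greedy by value/weight ratio, highest first.
Ratios (sorted): D 31.71, F 7.52, G 6.94, B 4.36, C 3.72, E 2.14, A 1.94
take D (7 @ 222); take F (21 @ 158); take G (34 @ 236); take B (25 @ 109); take C (32 @ 119); take 21/35 of E → 45.00. Capacity used 140/140.
5 item(s) taken whole; one partial (take 21/35 of E).

5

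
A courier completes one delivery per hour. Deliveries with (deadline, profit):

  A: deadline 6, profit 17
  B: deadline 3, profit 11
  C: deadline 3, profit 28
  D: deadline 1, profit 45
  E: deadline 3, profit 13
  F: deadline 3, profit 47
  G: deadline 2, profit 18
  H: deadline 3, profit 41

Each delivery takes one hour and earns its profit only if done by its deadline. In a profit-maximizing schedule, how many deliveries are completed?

4

Sort by profit descending; place each in the latest free slot ≤ its deadline.
By profit: F(d3,47), D(d1,45), H(d3,41), C(d3,28), G(d2,18), A(d6,17), E(d3,13), B(d3,11)
F→slot 3; D→slot 1; H→slot 2; C skipped; G skipped; A→slot 6; E skipped; B skipped.
4 of 8 scheduled.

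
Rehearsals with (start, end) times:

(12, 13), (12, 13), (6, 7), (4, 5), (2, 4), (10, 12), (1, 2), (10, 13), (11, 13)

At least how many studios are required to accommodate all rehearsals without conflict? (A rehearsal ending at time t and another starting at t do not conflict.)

The answer is the maximum number of intervals overlapping at any instant.
Events (time:±→running): 1:+→1 2:-→0 2:+→1 4:-→0 4:+→1 5:-→0 6:+→1 7:-→0 10:+→1 10:+→2 11:+→3 12:-→2 12:+→3 12:+→4 … peak 4.

4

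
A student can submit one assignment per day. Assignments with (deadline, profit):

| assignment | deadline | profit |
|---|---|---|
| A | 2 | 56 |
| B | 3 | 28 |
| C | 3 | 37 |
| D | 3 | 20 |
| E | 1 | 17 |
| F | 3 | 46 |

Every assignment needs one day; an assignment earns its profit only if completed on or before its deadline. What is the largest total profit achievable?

139

Sort by profit descending; place each in the latest free slot ≤ its deadline.
By profit: A(d2,56), F(d3,46), C(d3,37), B(d3,28), D(d3,20), E(d1,17)
A→slot 2; F→slot 3; C→slot 1; B skipped; D skipped; E skipped.
Profit = 37 + 56 + 46 = 139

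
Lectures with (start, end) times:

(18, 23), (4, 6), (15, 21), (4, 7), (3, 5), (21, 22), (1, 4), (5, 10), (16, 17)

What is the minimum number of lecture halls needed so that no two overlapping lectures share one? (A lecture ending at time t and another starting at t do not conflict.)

3

Count concurrent intervals with a sweep; the peak is the room count.
starts: [1, 3, 4, 4, 5, 15, 16, 18, 21]
ends:   [4, 5, 6, 7, 10, 17, 21, 22, 23]
s1→1 s3→2 e4→1 s4→2 s4→3  — peak 3.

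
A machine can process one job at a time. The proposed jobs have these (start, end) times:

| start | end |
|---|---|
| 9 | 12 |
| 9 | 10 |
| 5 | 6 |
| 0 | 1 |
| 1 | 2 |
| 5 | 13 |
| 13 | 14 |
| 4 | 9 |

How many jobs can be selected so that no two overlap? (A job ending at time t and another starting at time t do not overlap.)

Order by finish time; keep every interval that doesn't clash with the previous kept one.
By end time: (0,1), (1,2), (5,6), (4,9), (9,10), (9,12), (5,13), (13,14).
Pick (0,1); next start ≥ 1 → (1,2); next start ≥ 2 → (5,6); next start ≥ 6 → (9,10); next start ≥ 10 → (13,14).
Selected 5 jobs.

5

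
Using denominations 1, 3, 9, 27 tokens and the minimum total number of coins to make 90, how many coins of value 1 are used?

90 − 3×27→9 − 1×9→0
Count of 1: 0

0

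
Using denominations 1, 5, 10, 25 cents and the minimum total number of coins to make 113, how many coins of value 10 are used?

Use the largest denomination that fits, subtract, and repeat.
113 = 4×25 + 1×10 + 3×1
Count of 10: 1

1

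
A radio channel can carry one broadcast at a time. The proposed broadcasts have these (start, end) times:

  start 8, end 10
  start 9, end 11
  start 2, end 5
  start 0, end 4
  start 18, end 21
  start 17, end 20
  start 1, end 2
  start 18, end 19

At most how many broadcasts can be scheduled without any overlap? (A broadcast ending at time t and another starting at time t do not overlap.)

4

Sort by end time and greedily take each interval whose start is ≥ the last chosen end.
By end time: (1,2), (0,4), (2,5), (8,10), (9,11), (18,19), (17,20), (18,21).
Pick (1,2); next start ≥ 2 → (2,5); next start ≥ 5 → (8,10); next start ≥ 10 → (18,19).
Selected 4 broadcasts.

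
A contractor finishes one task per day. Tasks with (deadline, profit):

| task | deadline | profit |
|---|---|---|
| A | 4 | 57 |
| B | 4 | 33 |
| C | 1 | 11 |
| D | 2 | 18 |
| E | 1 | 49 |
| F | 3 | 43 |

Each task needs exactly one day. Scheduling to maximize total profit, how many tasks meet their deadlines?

4

By profit: A(d4,57), E(d1,49), F(d3,43), B(d4,33), D(d2,18), C(d1,11)
A→slot 4; E→slot 1; F→slot 3; B→slot 2; D skipped; C skipped.
4 of 6 scheduled.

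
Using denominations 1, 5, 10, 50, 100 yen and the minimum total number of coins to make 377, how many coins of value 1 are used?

2

Use the largest denomination that fits, subtract, and repeat.
377 = 3×100 + 1×50 + 2×10 + 1×5 + 2×1
Count of 1: 2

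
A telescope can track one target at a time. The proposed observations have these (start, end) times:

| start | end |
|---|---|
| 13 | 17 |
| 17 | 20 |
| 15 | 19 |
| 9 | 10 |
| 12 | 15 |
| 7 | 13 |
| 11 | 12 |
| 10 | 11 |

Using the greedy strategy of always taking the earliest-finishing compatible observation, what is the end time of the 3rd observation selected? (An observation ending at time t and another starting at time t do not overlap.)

12

Sort by end time and greedily take each interval whose start is ≥ the last chosen end.
By end time: (9,10), (10,11), (11,12), (7,13), (12,15), (13,17), (15,19), (17,20).
Pick (9,10); next start ≥ 10 → (10,11); next start ≥ 11 → (11,12); next start ≥ 12 → (12,15); next start ≥ 15 → (15,19).
Selected: (9,10) (10,11) (11,12) (12,15) (15,19)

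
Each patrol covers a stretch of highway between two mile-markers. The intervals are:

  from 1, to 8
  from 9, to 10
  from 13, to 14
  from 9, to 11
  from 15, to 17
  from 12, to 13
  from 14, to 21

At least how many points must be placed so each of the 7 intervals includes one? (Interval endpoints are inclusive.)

Process intervals by earliest right end; each time one isn't hit yet, stab at its right endpoint.
By right end: [1,8]  [9,10]  [9,11]  [12,13]  [13,14]  [15,17]  [14,21]
[1,8] uncovered → point at 8; [9,10] uncovered → point at 10; [12,13] uncovered → point at 13; [15,17] uncovered → point at 17.
Points: 8, 10, 13, 17 (4 total).

4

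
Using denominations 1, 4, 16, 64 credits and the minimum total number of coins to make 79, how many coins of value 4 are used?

Use the largest denomination that fits, subtract, and repeat.
79 − 1×64→15 − 3×4→3 − 3×1→0
Count of 4: 3

3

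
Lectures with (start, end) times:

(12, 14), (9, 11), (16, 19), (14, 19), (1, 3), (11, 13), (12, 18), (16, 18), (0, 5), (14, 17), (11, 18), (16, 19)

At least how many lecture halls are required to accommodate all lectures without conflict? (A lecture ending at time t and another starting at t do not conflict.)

Events (time:±→running): 0:+→1 1:+→2 3:-→1 5:-→0 9:+→1 11:-→0 11:+→1 11:+→2 12:+→3 12:+→4 13:-→3 14:-→2 14:+→3 14:+→4 16:+→5 16:+→6 16:+→7 … peak 7.

7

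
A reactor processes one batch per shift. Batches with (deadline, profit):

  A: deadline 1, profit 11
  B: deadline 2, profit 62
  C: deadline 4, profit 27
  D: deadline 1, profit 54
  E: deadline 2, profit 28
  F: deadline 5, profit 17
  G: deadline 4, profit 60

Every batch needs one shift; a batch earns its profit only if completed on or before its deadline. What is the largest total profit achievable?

Sort by profit descending; place each in the latest free slot ≤ its deadline.
Profit order: B=62 G=60 D=54 E=28 C=27 F=17 A=11
Assign: B→slot 2, G→slot 4, D→slot 1, E skipped, C→slot 3, F→slot 5, A skipped.
Slots: [1:D] [2:B] [3:C] [4:G] [5:F]
Profit = 54 + 62 + 27 + 60 + 17 = 220

220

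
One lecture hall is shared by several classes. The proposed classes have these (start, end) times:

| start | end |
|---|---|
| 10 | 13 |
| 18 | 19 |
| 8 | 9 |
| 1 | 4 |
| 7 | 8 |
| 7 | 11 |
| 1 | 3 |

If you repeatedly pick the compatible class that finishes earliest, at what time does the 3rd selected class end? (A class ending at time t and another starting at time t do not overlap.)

Order by finish time; keep every interval that doesn't clash with the previous kept one.
By end time: (1,3), (1,4), (7,8), (8,9), (7,11), (10,13), (18,19).
Pick (1,3); next start ≥ 3 → (7,8); next start ≥ 8 → (8,9); next start ≥ 9 → (10,13); next start ≥ 13 → (18,19).
Selected: (1,3) (7,8) (8,9) (10,13) (18,19)

9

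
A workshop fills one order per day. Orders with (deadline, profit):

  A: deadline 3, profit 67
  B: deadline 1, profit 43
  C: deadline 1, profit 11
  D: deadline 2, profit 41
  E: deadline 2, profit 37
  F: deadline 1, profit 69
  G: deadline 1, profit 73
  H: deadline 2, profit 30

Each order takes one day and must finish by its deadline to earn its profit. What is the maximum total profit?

181

Take jobs in profit order; each goes to the latest open slot no later than its deadline.
Profit order: G=73 F=69 A=67 B=43 D=41 E=37 H=30 C=11
Assign: G→slot 1, F skipped, A→slot 3, B skipped, D→slot 2, E skipped, H skipped, C skipped.
Slots: [1:G] [2:D] [3:A]
Profit = 73 + 41 + 67 = 181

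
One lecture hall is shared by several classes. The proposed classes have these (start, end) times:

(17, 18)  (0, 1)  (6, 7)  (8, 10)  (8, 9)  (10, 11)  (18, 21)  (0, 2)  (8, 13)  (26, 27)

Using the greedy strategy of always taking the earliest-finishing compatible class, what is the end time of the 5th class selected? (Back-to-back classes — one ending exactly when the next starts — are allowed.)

18

Order by finish time; keep every interval that doesn't clash with the previous kept one.
By end time: (0,1), (0,2), (6,7), (8,9), (8,10), (10,11), (8,13), (17,18), (18,21), (26,27).
Pick (0,1); next start ≥ 1 → (6,7); next start ≥ 7 → (8,9); next start ≥ 9 → (10,11); next start ≥ 11 → (17,18); next start ≥ 18 → (18,21); next start ≥ 21 → (26,27).
Selected: (0,1) (6,7) (8,9) (10,11) (17,18) (18,21) (26,27)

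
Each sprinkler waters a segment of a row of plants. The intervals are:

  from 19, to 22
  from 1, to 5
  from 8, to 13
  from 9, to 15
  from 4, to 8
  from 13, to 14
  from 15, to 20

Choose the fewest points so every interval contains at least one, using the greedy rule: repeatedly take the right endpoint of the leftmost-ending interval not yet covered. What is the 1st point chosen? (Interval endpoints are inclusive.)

Sorted: [1,5] [4,8] [8,13] [13,14] [9,15] [15,20] [19,22]
{[1,5],[4,8]} hit by 5; {[8,13],[13,14],[9,15]} hit by 13; {[15,20],[19,22]} hit by 20.
Points: 5, 13, 20 (3 total).

5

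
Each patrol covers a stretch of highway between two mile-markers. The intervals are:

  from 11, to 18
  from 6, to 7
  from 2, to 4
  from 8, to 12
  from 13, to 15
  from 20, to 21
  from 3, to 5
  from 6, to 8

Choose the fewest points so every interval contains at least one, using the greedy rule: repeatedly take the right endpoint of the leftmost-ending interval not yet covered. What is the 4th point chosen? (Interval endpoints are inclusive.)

Sorted: [2,4] [3,5] [6,7] [6,8] [8,12] [13,15] [11,18] [20,21]
{[2,4],[3,5]} hit by 4; {[6,7],[6,8]} hit by 7; {[8,12]} hit by 12; {[13,15],[11,18]} hit by 15; {[20,21]} hit by 21.
Points: 4, 7, 12, 15, 21 (5 total).

15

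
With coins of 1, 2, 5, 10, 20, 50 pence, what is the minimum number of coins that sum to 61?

61 = 1×50 + 1×10 + 1×1
Total coins = 1 + 1 + 1 = 3

3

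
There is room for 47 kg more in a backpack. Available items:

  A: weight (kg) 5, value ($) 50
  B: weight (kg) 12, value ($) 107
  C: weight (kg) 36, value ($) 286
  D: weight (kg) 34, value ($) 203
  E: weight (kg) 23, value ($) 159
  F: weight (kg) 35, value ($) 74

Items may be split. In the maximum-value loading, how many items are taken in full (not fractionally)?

2

Ratios (sorted): A 10.00, B 8.92, C 7.94, E 6.91, D 5.97, F 2.11
take A (5 @ 50); take B (12 @ 107); take 30/36 of C → 238.33. Capacity used 47/47.
2 item(s) taken whole; one partial (take 30/36 of C).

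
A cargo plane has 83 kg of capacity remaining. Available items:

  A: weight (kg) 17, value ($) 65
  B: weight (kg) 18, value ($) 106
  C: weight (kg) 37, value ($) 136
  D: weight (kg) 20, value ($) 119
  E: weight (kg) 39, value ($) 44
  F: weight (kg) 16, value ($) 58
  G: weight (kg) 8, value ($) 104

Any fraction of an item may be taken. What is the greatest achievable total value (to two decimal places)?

467.51

Greedy by value/weight ratio, highest first.
Order: G (104/8=13.00) > D (119/20=5.95) > B (106/18=5.89) > A (65/17=3.82) > C (136/37=3.68) > F (58/16=3.62) > E (44/39=1.13)
Fill: take G (8 @ 104) → take D (20 @ 119) → take B (18 @ 106) → take A (17 @ 65) → take 20/37 of C → 73.51; 83/83 used.
Total value = 467.51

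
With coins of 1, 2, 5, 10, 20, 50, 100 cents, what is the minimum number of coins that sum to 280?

280 − 2×100→80 − 1×50→30 − 1×20→10 − 1×10→0
Total coins = 2 + 1 + 1 + 1 = 5

5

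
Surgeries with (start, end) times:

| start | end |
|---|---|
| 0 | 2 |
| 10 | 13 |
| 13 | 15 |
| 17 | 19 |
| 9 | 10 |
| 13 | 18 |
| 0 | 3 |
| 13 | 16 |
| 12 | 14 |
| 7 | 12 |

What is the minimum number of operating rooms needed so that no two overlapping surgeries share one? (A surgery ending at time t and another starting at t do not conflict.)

4

The answer is the maximum number of intervals overlapping at any instant.
starts: [0, 0, 7, 9, 10, 12, 13, 13, 13, 17]
ends:   [2, 3, 10, 12, 13, 14, 15, 16, 18, 19]
s0→1 s0→2 e2→1 e3→0 s7→1 s9→2 e10→1 s10→2 e12→1 s12→2 e13→1 s13→2 s13→3 s13→4  — peak 4.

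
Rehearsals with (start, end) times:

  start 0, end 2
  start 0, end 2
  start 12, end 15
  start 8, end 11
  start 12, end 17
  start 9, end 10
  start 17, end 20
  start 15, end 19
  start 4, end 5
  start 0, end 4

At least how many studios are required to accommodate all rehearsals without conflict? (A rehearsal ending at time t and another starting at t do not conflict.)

3

starts: [0, 0, 0, 4, 8, 9, 12, 12, 15, 17]
ends:   [2, 2, 4, 5, 10, 11, 15, 17, 19, 20]
s0→1 s0→2 s0→3  — peak 3.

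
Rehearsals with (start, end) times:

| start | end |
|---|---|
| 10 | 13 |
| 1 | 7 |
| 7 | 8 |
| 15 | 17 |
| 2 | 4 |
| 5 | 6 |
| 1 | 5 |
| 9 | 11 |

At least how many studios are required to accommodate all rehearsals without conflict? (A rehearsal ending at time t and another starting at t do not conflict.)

Count concurrent intervals with a sweep; the peak is the room count.
starts: [1, 1, 2, 5, 7, 9, 10, 15]
ends:   [4, 5, 6, 7, 8, 11, 13, 17]
s1→1 s1→2 s2→3  — peak 3.

3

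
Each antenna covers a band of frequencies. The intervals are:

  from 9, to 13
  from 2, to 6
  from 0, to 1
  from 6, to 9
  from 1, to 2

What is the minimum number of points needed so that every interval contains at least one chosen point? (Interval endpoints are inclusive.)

Sorted: [0,1] [1,2] [2,6] [6,9] [9,13]
{[0,1],[1,2]} hit by 1; {[2,6],[6,9]} hit by 6; {[9,13]} hit by 13.
Points: 1, 6, 13 (3 total).

3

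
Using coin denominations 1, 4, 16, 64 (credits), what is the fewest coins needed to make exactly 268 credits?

7

Greedy: take as many of the largest coin as possible, then repeat with the remainder.
268 = 4×64 + 3×4
Total coins = 4 + 3 = 7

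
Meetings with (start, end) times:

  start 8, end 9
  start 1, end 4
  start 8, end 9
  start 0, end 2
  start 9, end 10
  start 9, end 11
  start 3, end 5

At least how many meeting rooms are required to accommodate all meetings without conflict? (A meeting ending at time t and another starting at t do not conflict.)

2

Count concurrent intervals with a sweep; the peak is the room count.
starts: [0, 1, 3, 8, 8, 9, 9]
ends:   [2, 4, 5, 9, 9, 10, 11]
s0→1 s1→2  — peak 2.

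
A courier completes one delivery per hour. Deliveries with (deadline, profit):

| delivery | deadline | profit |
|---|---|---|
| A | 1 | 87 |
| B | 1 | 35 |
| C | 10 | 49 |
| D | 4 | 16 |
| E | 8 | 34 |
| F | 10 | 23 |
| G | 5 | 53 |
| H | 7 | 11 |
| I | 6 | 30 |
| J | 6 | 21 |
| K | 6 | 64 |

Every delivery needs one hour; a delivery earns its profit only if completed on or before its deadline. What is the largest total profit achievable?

388

Take jobs in profit order; each goes to the latest open slot no later than its deadline.
By profit: A(d1,87), K(d6,64), G(d5,53), C(d10,49), B(d1,35), E(d8,34), I(d6,30), F(d10,23), J(d6,21), D(d4,16), H(d7,11)
A→slot 1; K→slot 6; G→slot 5; C→slot 10; B skipped; E→slot 8; I→slot 4; F→slot 9; J→slot 3; D→slot 2; H→slot 7.
Profit = 87 + 16 + 21 + 30 + 53 + 64 + 11 + 34 + 23 + 49 = 388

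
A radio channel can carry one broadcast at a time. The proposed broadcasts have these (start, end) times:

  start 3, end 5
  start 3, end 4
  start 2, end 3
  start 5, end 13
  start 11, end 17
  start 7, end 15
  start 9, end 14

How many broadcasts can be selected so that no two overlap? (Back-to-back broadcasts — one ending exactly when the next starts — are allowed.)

Greedy by earliest finish: after sorting by end time, pick each interval compatible with the last pick.
By end time: (2,3), (3,4), (3,5), (5,13), (9,14), (7,15), (11,17).
Pick (2,3); next start ≥ 3 → (3,4); next start ≥ 4 → (5,13).
Selected 3 broadcasts.

3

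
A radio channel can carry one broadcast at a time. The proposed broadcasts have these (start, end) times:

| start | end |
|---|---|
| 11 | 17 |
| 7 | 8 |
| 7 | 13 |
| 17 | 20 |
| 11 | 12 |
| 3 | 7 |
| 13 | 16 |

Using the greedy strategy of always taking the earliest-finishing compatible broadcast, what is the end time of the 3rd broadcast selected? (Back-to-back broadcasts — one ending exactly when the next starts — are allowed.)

Greedy by earliest finish: after sorting by end time, pick each interval compatible with the last pick.
By end time: (3,7), (7,8), (11,12), (7,13), (13,16), (11,17), (17,20).
Pick (3,7); next start ≥ 7 → (7,8); next start ≥ 8 → (11,12); next start ≥ 12 → (13,16); next start ≥ 16 → (17,20).
Selected: (3,7) (7,8) (11,12) (13,16) (17,20)

12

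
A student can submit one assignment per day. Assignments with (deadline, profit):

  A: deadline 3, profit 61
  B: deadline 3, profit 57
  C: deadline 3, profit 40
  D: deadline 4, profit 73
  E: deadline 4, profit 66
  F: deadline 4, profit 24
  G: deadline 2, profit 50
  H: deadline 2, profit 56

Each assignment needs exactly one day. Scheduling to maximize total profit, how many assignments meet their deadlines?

4

Profit order: D=73 E=66 A=61 B=57 H=56 G=50 C=40 F=24
Assign: D→slot 4, E→slot 3, A→slot 2, B→slot 1, H skipped, G skipped, C skipped, F skipped.
Slots: [1:B] [2:A] [3:E] [4:D]
4 of 8 scheduled.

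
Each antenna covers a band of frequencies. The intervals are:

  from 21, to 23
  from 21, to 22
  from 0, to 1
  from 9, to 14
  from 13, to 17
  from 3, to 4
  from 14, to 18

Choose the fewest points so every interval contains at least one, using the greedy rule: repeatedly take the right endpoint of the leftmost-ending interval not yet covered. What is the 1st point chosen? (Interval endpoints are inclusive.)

By right end: [0,1]  [3,4]  [9,14]  [13,17]  [14,18]  [21,22]  [21,23]
[0,1] uncovered → point at 1; [3,4] uncovered → point at 4; [9,14] uncovered → point at 14; [21,22] uncovered → point at 22.
Points: 1, 4, 14, 22 (4 total).

1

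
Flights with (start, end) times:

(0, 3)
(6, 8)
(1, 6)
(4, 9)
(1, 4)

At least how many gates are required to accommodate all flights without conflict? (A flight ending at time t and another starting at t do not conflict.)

3

Events (time:±→running): 0:+→1 1:+→2 1:+→3 … peak 3.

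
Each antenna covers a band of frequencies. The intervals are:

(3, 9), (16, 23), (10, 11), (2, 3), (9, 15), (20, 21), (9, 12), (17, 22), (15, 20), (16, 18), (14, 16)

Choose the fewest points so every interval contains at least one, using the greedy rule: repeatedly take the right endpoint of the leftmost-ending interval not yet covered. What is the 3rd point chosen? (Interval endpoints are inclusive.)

16

Process intervals by earliest right end; each time one isn't hit yet, stab at its right endpoint.
By right end: [2,3]  [3,9]  [10,11]  [9,12]  [9,15]  [14,16]  [16,18]  [15,20]  [20,21]  [17,22]  [16,23]
[2,3] uncovered → point at 3; [10,11] uncovered → point at 11; [14,16] uncovered → point at 16; [20,21] uncovered → point at 21.
Points: 3, 11, 16, 21 (4 total).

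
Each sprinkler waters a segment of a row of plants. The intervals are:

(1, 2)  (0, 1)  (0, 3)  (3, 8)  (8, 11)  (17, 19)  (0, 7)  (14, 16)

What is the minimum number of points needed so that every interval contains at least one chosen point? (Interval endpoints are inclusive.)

Sorted: [0,1] [1,2] [0,3] [0,7] [3,8] [8,11] [14,16] [17,19]
{[0,1],[1,2],[0,3],[0,7]} hit by 1; {[3,8],[8,11]} hit by 8; {[14,16]} hit by 16; {[17,19]} hit by 19.
Points: 1, 8, 16, 19 (4 total).

4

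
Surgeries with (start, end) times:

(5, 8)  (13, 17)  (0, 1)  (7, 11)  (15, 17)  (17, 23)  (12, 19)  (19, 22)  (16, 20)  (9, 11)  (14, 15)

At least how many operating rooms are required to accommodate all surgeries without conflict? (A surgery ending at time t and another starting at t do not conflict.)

The answer is the maximum number of intervals overlapping at any instant.
starts: [0, 5, 7, 9, 12, 13, 14, 15, 16, 17, 19]
ends:   [1, 8, 11, 11, 15, 17, 17, 19, 20, 22, 23]
s0→1 e1→0 s5→1 s7→2 e8→1 s9→2 e11→1 e11→0 s12→1 s13→2 s14→3 e15→2 s15→3 s16→4  — peak 4.

4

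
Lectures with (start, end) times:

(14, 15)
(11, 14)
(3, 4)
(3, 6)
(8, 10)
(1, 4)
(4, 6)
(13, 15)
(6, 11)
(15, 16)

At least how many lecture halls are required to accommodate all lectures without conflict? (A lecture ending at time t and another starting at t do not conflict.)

3

The answer is the maximum number of intervals overlapping at any instant.
Events (time:±→running): 1:+→1 3:+→2 3:+→3 … peak 3.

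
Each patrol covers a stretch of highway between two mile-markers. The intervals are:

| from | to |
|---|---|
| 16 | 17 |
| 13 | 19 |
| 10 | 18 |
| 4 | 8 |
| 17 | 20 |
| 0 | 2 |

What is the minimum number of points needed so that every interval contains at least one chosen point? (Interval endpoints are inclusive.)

By right end: [0,2]  [4,8]  [16,17]  [10,18]  [13,19]  [17,20]
[0,2] uncovered → point at 2; [4,8] uncovered → point at 8; [16,17] uncovered → point at 17.
Points: 2, 8, 17 (3 total).

3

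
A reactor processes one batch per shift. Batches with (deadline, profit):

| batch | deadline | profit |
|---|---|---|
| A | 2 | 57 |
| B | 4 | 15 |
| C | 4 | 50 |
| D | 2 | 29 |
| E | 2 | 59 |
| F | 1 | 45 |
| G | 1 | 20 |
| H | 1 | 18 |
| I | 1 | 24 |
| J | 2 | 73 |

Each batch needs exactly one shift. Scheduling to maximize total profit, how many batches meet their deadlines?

Take jobs in profit order; each goes to the latest open slot no later than its deadline.
By profit: J(d2,73), E(d2,59), A(d2,57), C(d4,50), F(d1,45), D(d2,29), I(d1,24), G(d1,20), H(d1,18), B(d4,15)
J→slot 2; E→slot 1; A skipped; C→slot 4; F skipped; D skipped; I skipped; G skipped; H skipped; B→slot 3.
4 of 10 scheduled.

4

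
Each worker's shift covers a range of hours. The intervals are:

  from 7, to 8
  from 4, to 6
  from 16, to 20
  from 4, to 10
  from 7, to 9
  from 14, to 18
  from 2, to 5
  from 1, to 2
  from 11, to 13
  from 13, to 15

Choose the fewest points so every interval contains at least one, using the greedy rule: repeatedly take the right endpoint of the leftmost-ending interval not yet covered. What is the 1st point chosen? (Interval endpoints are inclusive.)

Sort by right endpoint; whenever an interval is uncovered, place a point at its right end.
Sorted: [1,2] [2,5] [4,6] [7,8] [7,9] [4,10] [11,13] [13,15] [14,18] [16,20]
{[1,2],[2,5]} hit by 2; {[4,6]} hit by 6; {[7,8],[7,9],[4,10]} hit by 8; {[11,13],[13,15]} hit by 13; {[14,18],[16,20]} hit by 18.
Points: 2, 6, 8, 13, 18 (5 total).

2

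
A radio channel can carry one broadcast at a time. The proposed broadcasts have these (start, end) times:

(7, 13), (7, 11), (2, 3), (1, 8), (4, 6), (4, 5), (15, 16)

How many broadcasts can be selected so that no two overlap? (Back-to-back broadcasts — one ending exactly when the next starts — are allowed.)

4

Sorted by end: (2,3)  (4,5)  (4,6)  (1,8)  (7,11)  (7,13)  (15,16)
take (2,3); take (4,5); take (7,11); skip (7,13); take (15,16).
Selected 4 broadcasts.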